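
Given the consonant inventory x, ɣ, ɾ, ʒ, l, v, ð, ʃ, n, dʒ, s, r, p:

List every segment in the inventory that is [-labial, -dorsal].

ɾ, ʒ, l, ð, ʃ, n, dʒ, s, r

Checking each segment against [-labial], [-dorsal]: /ɾ/ (alveolar tap), /ʒ/ (voiced postalveolar fricative), /l/ (alveolar lateral approximant), /ð/ (voiced dental fricative), /ʃ/ (voiceless postalveolar fricative), /n/ (alveolar nasal), among others, satisfy every feature; every other segment in the inventory fails at least one.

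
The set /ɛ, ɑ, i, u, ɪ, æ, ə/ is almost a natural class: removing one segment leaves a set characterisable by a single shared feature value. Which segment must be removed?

[round] groups all but one: /ɪ, ə, i, ɛ, ɑ, æ/ share [−round] while /u/ (high back rounded tense vowel) alone is [+round]. Removing any other segment would not leave a single-feature class that excludes it.

u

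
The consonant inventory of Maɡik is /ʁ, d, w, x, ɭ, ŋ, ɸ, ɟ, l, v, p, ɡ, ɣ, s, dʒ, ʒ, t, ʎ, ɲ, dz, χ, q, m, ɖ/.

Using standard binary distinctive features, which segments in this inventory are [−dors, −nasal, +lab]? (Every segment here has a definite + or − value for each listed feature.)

Eliminate segments failing any feature: /ʁ, w, x, ŋ, ɟ, ɡ, ɣ, ʎ, ɲ, χ, q/ are [+dorsal]; /d, ɭ, l, s, dʒ, ʒ, t, dz, ɖ/ are [−labial]; /m/ is [+nasal]. The remaining /ɸ, v, p/ satisfy [−dorsal], [−nasal], [+labial].

ɸ, v, p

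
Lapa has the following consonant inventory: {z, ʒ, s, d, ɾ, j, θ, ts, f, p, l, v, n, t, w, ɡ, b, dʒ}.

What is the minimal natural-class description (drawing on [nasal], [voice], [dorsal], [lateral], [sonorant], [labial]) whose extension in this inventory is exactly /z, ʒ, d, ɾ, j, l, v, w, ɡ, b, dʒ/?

/z, ʒ, d, ɾ, j, l, v, w, ɡ, b, dʒ/ are all [+voice], [−nasal], and no other segment in the inventory matches both values. Dropping any one of them over-generates: [−nasal] alone would also admit /s, θ, ts, f, …/; [+voice] alone would also admit /n/. No other single listed feature picks out exactly this set either, so fewer than two features will not do.

[+voice, −nasal]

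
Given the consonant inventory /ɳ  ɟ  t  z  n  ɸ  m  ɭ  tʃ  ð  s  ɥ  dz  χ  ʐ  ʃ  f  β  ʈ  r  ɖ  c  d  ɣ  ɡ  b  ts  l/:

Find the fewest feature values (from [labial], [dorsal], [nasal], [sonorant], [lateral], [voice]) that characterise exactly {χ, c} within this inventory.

The class [−voice], [+dorsal] has exactly /χ, c/ as its extension in this inventory. No smaller conjunction from the listed features achieves this: [+dorsal] alone would also admit /ɟ, ɥ, ɣ, ɡ/; [−voice] alone would also admit /t, ɸ, tʃ, s, …/; and checking the remaining single features turns up none with this extension.

[−voice, +dorsal]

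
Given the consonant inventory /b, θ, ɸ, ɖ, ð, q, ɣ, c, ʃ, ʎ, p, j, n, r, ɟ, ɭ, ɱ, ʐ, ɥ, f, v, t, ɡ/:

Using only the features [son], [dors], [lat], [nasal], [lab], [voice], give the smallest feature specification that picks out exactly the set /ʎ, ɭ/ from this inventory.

[+lat]

The target set is precisely the extension of [+lateral] in this inventory.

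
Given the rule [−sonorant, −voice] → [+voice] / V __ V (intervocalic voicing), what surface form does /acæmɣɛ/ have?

[aɟæmɣɛ]

Only /c/ occurs between two vowels (/a/ __ /æ/) and matches the structural description. It is a voiceless palatal stop, so [−sonorant, −voice] holds; changing it to [+voice] with all other features held fixed yields /ɟ/ (voiced palatal stop). No other segment meets both the structural description and the environment, so the output is [aɟæmɣɛ].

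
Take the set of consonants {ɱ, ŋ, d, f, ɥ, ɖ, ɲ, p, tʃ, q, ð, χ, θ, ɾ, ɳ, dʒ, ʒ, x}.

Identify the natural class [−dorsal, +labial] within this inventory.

Checking each segment against [−dorsal], [+labial]: /ɱ/ (labiodental nasal), /f/ (voiceless labiodental fricative), /p/ (voiceless bilabial stop) satisfy every feature; every other segment in the inventory fails at least one.

ɱ, f, p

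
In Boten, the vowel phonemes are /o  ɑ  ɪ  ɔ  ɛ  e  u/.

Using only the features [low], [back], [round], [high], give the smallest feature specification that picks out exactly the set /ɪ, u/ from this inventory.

[+high]

The target set is precisely the extension of [+high] in this inventory.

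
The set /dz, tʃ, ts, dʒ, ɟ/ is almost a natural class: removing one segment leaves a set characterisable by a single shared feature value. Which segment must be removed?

ɟ

/tʃ, dz, dʒ, ts/ are all [+delayed release], but /ɟ/ (voiced palatal stop) is [-delayed release]. No other single segment can be removed to leave a set sharing one feature value that the removed segment lacks, so /ɟ/ is the odd one out.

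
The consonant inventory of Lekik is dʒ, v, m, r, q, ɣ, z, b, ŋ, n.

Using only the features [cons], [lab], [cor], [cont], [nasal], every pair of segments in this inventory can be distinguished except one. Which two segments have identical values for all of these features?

/r/ (alveolar trill) and /z/ (voiced alveolar fricative) are both [+consonantal], [−labial], [+coronal], [+continuant], [−nasal], so none of the listed features separates them. (They do differ in [sonorant] and [strident], which are not among the given features.) Every other pair in the inventory differs on at least one listed feature.

r, z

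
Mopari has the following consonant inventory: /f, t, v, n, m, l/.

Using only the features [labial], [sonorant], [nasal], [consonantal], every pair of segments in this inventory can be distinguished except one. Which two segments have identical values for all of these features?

/f/ (voiceless labiodental fricative) and /v/ (voiced labiodental fricative) are both [+labial], [-sonorant], [-nasal], [+consonantal], so none of the listed features separates them. (They do differ in [voice], which is not among the given features.) Every other pair in the inventory differs on at least one listed feature.

f, v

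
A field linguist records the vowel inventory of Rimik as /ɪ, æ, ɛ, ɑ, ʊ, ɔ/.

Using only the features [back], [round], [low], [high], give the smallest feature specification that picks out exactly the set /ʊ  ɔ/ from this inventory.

/ʊ, ɔ/ are exactly the [+round] segments in the inventory, so a single feature suffices.

[+round]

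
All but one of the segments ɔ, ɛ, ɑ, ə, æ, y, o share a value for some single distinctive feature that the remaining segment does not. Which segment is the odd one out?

/ɑ, ɔ, ɛ, o, ə, æ/ are all [−high], but /y/ (high front rounded tense vowel) is [+high]. No other single segment can be removed to leave a set sharing one feature value that the removed segment lacks, so /y/ is the odd one out.

y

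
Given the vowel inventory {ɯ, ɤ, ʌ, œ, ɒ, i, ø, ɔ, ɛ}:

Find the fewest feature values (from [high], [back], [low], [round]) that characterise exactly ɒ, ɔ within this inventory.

The class [+back], [+round] has exactly /ɒ, ɔ/ as its extension in this inventory. No smaller conjunction from the listed features achieves this: [+round] alone would also admit /œ, ø/; [+back] alone would also admit /ɯ, ɤ, ʌ/; and checking the remaining single features turns up none with this extension.

[+back, +round]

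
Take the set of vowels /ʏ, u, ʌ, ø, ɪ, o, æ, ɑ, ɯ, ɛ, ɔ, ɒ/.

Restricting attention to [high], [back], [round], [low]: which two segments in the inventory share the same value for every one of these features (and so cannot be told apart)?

o, ɔ

On the given features, /o/ and /ɔ/ have an identical profile: [-high], [+back], [+round], [-low]. No other two segments in the inventory coincide on all 4 features. (They do differ in [tense], which is not among the given features.)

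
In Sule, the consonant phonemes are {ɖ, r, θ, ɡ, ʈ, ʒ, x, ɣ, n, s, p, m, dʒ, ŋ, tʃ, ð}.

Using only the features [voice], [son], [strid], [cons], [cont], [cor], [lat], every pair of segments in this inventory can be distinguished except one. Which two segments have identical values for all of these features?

m, ŋ

/m/ (bilabial nasal) and /ŋ/ (velar nasal) are both [+voice], [+sonorant], [-strident], [+consonantal], [-continuant], [-coronal], [-lateral], so none of the listed features separates them. (They do differ in [labial] and [dorsal], which are not among the given features.) Every other pair in the inventory differs on at least one listed feature.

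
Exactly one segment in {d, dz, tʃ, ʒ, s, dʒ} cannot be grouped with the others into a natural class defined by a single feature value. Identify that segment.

The remaining segments after removing /d/ share [+strident]; /d/ (voiced alveolar stop) is [-strident]. For every other candidate removal, the leftover set fails to share any single feature value that the removed segment lacks.

d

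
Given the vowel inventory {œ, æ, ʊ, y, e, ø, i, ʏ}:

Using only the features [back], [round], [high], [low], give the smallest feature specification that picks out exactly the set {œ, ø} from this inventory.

The class [-high], [+round] has exactly /œ, ø/ as its extension in this inventory. No smaller conjunction from the listed features achieves this: [+round] alone would also admit /ʊ, y, ʏ/; [-high] alone would also admit /æ, e/; and checking the remaining single features turns up none with this extension.

[-high, +round]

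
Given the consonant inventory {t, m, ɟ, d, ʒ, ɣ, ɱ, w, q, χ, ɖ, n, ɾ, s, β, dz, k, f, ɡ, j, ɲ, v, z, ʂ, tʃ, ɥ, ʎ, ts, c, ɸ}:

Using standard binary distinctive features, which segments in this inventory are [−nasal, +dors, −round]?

Checking each segment against [−nasal], [+dorsal], [−round]: /ɟ/ (voiced palatal stop), /ɣ/ (voiced velar fricative), /q/ (voiceless uvular stop), /χ/ (voiceless uvular fricative), /k/ (voiceless velar stop), /ɡ/ (voiced velar stop), among others, satisfy every feature; every other segment in the inventory fails at least one.

ɟ, ɣ, q, χ, k, ɡ, j, ʎ, c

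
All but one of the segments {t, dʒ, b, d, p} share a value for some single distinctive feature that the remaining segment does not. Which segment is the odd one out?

dʒ

[delayed release] (equivalently [strident]) groups all but one: /p, t, b, d/ share [−delayed release] while /dʒ/ (voiced postalveolar affricate) alone is [+delayed release]. Removing any other segment would not leave a single-feature class that excludes it.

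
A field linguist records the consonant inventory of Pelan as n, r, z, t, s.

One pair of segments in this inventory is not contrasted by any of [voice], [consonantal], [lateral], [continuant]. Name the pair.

z, r

On the given features, /z/ and /r/ have an identical profile: [+voice], [+consonantal], [-lateral], [+continuant]. No other two segments in the inventory coincide on all 4 features. (They do differ in [sonorant] and [strident], which are not among the given features.)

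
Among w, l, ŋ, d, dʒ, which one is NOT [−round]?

Every segment except /w/ is [−round]. /w/ (labial-velar glide) is [+round], so it is the exception.

w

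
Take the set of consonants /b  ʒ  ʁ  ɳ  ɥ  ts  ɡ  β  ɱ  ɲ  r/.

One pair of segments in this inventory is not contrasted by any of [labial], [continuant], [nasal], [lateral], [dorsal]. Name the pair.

r, ʒ

On the given features, /r/ and /ʒ/ have an identical profile: [−labial], [+continuant], [−nasal], [−lateral], [−dorsal]. No other two segments in the inventory coincide on all 5 features. (They do differ in [sonorant], [strident] and [anterior], which are not among the given features.)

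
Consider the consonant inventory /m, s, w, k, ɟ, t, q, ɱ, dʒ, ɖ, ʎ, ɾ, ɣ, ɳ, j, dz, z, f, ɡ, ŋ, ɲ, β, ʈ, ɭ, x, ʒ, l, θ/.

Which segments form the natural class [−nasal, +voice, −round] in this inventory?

Eliminate segments failing any feature: /m, ɱ, ɳ, ŋ, ɲ/ are [+nasal]; /s, k, t, q, f, ʈ, x, θ/ are [−voice]; /w/ is [+round]. The remaining /ɟ, dʒ, ɖ, ʎ, ɾ, ɣ, j, dz, z, ɡ, β, ɭ, ʒ, l/ satisfy [−nasal], [+voice], [−round].

ɟ, dʒ, ɖ, ʎ, ɾ, ɣ, j, dz, z, ɡ, β, ɭ, ʒ, l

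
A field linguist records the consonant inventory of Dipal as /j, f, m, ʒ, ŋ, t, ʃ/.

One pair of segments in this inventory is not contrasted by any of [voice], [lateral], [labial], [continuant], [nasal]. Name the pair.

ʒ, j

/ʒ/ (voiced postalveolar fricative) and /j/ (palatal glide) are both [+voice], [−lateral], [−labial], [+continuant], [−nasal], so none of the listed features separates them. (They do differ in [sonorant], [strident] and [dorsal], which are not among the given features.) Every other pair in the inventory differs on at least one listed feature.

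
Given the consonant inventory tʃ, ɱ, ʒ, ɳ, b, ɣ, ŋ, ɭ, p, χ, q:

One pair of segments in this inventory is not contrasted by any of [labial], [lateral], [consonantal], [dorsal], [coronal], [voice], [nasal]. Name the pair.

On the given features, /q/ and /χ/ have an identical profile: [-labial], [-lateral], [+consonantal], [+dorsal], [-coronal], [-voice], [-nasal]. No other two segments in the inventory coincide on all 7 features. (They do differ in [continuant], which is not among the given features.)

q, χ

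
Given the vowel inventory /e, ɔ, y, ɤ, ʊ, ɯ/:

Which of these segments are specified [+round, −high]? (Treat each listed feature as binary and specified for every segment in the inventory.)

ɔ

Eliminate segments failing any feature: /e, ɤ, ɯ/ are [−round]; /y, ʊ/ are [+high]. The remaining /ɔ/ satisfy [+round], [−high].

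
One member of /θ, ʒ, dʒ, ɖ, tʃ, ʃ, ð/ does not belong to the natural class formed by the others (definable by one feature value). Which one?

The remaining segments after removing /ɖ/ share [+distributed]; /ɖ/ (voiced retroflex stop) is [-distributed]. For every other candidate removal, the leftover set fails to share any single feature value that the removed segment lacks.

ɖ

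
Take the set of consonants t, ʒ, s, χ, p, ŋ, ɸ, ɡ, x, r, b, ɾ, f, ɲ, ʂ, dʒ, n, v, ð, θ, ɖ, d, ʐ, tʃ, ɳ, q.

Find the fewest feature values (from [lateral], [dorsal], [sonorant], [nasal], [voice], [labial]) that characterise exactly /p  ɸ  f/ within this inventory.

The class [-voice], [+labial] has exactly /p, ɸ, f/ as its extension in this inventory. No smaller conjunction from the listed features achieves this: [+labial] alone would also admit /b, v/; [-voice] alone would also admit /t, s, χ, x, …/; and checking the remaining single features turns up none with this extension.

[-voice, +labial]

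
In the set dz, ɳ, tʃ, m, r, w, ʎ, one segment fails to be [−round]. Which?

w

Every segment except /w/ is [−round]. /w/ (labial-velar glide) is [+round], so it is the exception.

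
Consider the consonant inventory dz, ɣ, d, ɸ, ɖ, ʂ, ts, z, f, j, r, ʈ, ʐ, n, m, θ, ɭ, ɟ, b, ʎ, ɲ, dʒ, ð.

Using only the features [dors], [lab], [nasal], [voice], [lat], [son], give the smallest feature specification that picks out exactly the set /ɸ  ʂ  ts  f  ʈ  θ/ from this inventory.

[−voice]

/ɸ, ʂ, ts, f, ʈ, θ/ are exactly the [−voice] segments in the inventory, so a single feature suffices.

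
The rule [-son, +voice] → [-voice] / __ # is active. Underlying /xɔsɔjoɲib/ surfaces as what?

[xɔsɔjoɲip]

The only segment in the rule's environment that also matches [-son, +voice] is /b/. Applying [-voice] turns the voiced bilabial stop into /p/ (voiceless bilabial stop), giving [xɔsɔjoɲip].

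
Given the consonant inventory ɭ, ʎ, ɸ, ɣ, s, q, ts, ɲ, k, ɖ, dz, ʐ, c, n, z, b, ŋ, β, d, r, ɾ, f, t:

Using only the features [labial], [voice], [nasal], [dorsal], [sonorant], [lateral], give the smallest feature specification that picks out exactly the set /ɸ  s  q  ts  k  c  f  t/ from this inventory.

[-voice]

The target set is precisely the extension of [-voice] in this inventory.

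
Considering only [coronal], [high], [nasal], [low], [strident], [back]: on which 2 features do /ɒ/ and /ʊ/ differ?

/ɒ/ is the low back rounded vowel and /ʊ/ is the high back rounded lax vowel. Both are [-coronal], [-nasal], [-strident], [+back]. /ɒ/ is [-high] while /ʊ/ is [+high]; /ɒ/ is [+low] while /ʊ/ is [-low], so the distinguishing features are [high], [low].

[high], [low]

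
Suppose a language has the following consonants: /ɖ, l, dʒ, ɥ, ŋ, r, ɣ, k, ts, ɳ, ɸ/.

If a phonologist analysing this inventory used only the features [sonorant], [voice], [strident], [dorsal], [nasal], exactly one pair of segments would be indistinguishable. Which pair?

/l/ (alveolar lateral approximant) and /r/ (alveolar trill) are both [+sonorant], [+voice], [-strident], [-dorsal], [-nasal], so none of the listed features separates them. (They do differ in [lateral], which is not among the given features.) Every other pair in the inventory differs on at least one listed feature.

l, r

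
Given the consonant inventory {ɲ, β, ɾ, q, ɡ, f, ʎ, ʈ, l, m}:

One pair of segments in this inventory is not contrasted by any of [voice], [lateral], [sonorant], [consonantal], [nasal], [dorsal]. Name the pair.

/f/ (voiceless labiodental fricative) and /ʈ/ (voiceless retroflex stop) are both [-voice], [-lateral], [-sonorant], [+consonantal], [-nasal], [-dorsal], so none of the listed features separates them. (They do differ in [continuant], [labial] and [coronal], which are not among the given features.) Every other pair in the inventory differs on at least one listed feature.

f, ʈ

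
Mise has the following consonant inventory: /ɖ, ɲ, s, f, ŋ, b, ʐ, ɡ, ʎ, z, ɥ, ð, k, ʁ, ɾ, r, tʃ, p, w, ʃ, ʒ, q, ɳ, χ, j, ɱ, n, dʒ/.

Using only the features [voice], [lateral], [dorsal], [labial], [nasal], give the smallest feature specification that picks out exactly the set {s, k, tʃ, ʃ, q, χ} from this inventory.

[−voice, −labial]

/s, k, tʃ, ʃ, q, χ/ are all [−voice], [−labial], and no other segment in the inventory matches both values. Dropping any one of them over-generates: [−labial] alone would also admit /ɖ, ɲ, ŋ, ʐ, …/; [−voice] alone would also admit /f, p/. No other single listed feature picks out exactly this set either, so fewer than two features will not do.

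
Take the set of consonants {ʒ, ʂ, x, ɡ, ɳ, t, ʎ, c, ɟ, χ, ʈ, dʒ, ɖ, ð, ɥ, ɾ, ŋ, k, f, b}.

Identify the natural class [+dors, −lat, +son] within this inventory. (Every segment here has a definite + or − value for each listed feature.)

ɥ, ŋ

The [+dorsal] segments are /x, ɡ, ʎ, c, ɟ, χ, ɥ, ŋ, k/.
Within that set, [−lateral] gives /x, ɡ, c, ɟ, χ, ɥ, ŋ, k/.
Within that set, [+sonorant] leaves /ɥ, ŋ/.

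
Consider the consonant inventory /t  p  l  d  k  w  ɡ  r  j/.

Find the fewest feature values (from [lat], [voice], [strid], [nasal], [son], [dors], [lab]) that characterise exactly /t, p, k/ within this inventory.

Every target segment is [-voice] and no other inventory member is, so one feature is enough.

[-voice]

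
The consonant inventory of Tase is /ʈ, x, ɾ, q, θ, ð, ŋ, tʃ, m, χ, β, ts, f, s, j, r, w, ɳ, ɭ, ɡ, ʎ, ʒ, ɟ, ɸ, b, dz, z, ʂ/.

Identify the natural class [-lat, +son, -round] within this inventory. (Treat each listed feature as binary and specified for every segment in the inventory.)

ɾ, ŋ, m, j, r, ɳ

Checking each segment against [-lateral], [+sonorant], [-round]: /ɾ/ (alveolar tap), /ŋ/ (velar nasal), /m/ (bilabial nasal), /j/ (palatal glide), /r/ (alveolar trill), /ɳ/ (retroflex nasal) satisfy every feature; every other segment in the inventory fails at least one.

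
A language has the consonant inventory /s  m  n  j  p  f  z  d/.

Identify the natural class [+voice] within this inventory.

The [+voice] segments here are /m, n, j, z, d/; the remaining /s, p, f/ are [-voice].

m, n, j, z, d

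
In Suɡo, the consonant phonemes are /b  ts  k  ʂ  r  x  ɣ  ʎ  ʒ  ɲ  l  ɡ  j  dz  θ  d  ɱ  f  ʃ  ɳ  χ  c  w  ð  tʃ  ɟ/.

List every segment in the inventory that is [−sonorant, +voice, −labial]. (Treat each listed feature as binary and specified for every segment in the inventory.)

Among the inventory, the [−sonorant] segments are /b, ts, k, ʂ, x, ɣ, ʒ, ɡ, dz, θ, d, f, ʃ, χ, c, ð, tʃ, ɟ/.
Intersecting with [+voice] gives /b, ɣ, ʒ, ɡ, dz, d, ð, ɟ/.
Intersecting with [−labial] leaves /ɣ, ʒ, ɡ, dz, d, ð, ɟ/.

ɣ, ʒ, ɡ, dz, d, ð, ɟ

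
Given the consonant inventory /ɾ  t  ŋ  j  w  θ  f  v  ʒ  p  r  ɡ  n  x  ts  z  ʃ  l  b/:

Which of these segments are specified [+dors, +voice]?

ŋ, j, w, ɡ

The [+dorsal] segments are /ŋ, j, w, ɡ, x/.
Then [+voice] leaves /ŋ, j, w, ɡ/.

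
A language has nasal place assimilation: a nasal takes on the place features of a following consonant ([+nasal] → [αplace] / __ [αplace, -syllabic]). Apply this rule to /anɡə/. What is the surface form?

/n/ sits before the [+dorsal] consonant /ɡ/, so it takes on [+dorsal] and surfaces as /ŋ/. The rest of the form is unaffected: [aŋɡə].

[aŋɡə]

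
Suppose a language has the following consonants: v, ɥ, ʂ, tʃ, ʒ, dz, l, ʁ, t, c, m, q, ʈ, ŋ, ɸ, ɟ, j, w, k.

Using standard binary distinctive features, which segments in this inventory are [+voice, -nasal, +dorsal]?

First, the [+voice] segments are /v, ɥ, ʒ, dz, l, ʁ, m, ŋ, ɟ, j, w/.
Within that set, [-nasal] gives /v, ɥ, ʒ, dz, l, ʁ, ɟ, j, w/.
Intersecting with [+dorsal] leaves /ɥ, ʁ, ɟ, j, w/.

ɥ, ʁ, ɟ, j, w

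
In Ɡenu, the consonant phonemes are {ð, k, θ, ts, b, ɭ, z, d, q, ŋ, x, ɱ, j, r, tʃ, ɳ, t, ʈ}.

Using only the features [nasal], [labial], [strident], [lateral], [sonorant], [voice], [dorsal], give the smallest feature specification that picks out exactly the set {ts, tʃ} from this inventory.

[-voice, +strident]

Every target segment is [-voice], [+strident]; each remaining inventory member fails at least one of these. Each conjunct is needed — [+strident] alone would also admit /z/; [-voice] alone would also admit /k, θ, q, x, …/ — and no other single listed feature has exactly this extension, so two is the minimum.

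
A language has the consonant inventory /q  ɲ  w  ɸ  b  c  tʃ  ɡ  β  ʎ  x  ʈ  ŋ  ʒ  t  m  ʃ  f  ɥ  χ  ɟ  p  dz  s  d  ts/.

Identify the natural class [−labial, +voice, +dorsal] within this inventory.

First, the [−labial] segments are /q, ɲ, c, tʃ, ɡ, ʎ, x, ʈ, ŋ, ʒ, t, ʃ, χ, ɟ, dz, s, d, ts/.
Intersecting with [+voice] gives /ɲ, ɡ, ʎ, ŋ, ʒ, ɟ, dz, d/.
Then [+dorsal] leaves /ɲ, ɡ, ʎ, ŋ, ɟ/.

ɲ, ɡ, ʎ, ŋ, ɟ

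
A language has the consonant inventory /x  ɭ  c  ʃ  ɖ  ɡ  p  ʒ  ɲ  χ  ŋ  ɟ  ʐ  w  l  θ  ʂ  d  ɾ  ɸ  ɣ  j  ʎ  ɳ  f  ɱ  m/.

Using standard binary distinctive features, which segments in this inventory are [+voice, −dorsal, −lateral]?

Eliminate segments failing any feature: /x, c, ʃ, p, χ, θ, ʂ, ɸ, f/ are [−voice]; /ɭ, l/ are [+lateral]; /ɡ, ɲ, ŋ, ɟ, w, ɣ, j, ʎ/ are [+dorsal]. The remaining /ɖ, ʒ, ʐ, d, ɾ, ɳ, ɱ, m/ satisfy [+voice], [−dorsal], [−lateral].

ɖ, ʒ, ʐ, d, ɾ, ɳ, ɱ, m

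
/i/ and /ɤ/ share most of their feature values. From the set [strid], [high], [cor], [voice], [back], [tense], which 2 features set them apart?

[high], [back]

The two segments share [-strident], [-coronal], [+voice], [+tense]. The only features from the list on which they differ: /i/ is [+high] while /ɤ/ is [-high]; /i/ is [-back] while /ɤ/ is [+back].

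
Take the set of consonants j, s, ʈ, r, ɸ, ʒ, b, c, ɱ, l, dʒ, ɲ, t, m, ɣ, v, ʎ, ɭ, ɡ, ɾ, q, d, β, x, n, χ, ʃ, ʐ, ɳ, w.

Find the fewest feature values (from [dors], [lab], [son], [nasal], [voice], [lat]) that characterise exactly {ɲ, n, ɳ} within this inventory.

The class [+nasal], [-labial] has exactly /ɲ, n, ɳ/ as its extension in this inventory. No smaller conjunction from the listed features achieves this: [-labial] alone would also admit /j, s, ʈ, r, …/; [+nasal] alone would also admit /ɱ, m/; and checking the remaining single features turns up none with this extension.

[+nasal, -lab]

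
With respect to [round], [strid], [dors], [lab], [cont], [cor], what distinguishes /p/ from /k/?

[labial], [dorsal]

/p/ is the voiceless bilabial stop and /k/ is the voiceless velar stop. Both are [−round], [−strident], [−continuant], [−coronal]. /p/ is [+labial] while /k/ is [−labial]; /p/ is [−dorsal] while /k/ is [+dorsal], so the distinguishing features are [labial], [dorsal].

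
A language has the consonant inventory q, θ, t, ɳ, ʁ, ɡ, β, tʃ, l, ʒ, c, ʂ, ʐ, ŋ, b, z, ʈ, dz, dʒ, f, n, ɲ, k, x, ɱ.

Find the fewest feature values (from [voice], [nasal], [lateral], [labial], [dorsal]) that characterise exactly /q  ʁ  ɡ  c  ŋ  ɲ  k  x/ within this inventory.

Every target segment is [+dorsal] and no other inventory member is, so one feature is enough.

[+dorsal]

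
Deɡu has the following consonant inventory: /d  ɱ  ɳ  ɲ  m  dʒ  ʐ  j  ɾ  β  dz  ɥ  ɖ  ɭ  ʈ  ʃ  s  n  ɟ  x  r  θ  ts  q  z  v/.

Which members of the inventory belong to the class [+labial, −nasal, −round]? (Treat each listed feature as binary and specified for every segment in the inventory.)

β, v

First, the [+labial] segments are /ɱ, m, β, ɥ, v/.
Intersecting with [−nasal] gives /β, ɥ, v/.
Within that set, [−round] leaves /β, v/.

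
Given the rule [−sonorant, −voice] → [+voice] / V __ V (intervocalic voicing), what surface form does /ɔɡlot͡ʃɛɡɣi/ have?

[ɔɡlod͡ʒɛɡɣi]

/t͡ʃ/ satisfies [−sonorant, −voice] and sits in V __ V. The [+voice] counterpart of the voiceless postalveolar affricate is /d͡ʒ/. Other segments in /ɔɡlot͡ʃɛɡɣi/ either fail the structural description or are not in the environment, so the surface form is [ɔɡlod͡ʒɛɡɣi].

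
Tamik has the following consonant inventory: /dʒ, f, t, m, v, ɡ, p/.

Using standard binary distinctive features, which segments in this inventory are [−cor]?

f, m, v, ɡ, p

The feature [coronal] marks segments articulated with the tongue front (tip or blade). In this inventory /f, m, v, ɡ, p/ lack that property, so they are [−coronal]; /dʒ, t/ are [+coronal].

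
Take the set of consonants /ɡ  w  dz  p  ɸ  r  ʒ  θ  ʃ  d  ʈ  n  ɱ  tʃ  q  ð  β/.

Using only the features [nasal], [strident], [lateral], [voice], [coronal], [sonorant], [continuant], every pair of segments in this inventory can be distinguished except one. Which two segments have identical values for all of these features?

On the given features, /p/ and /q/ have an identical profile: [−nasal], [−strident], [−lateral], [−voice], [−coronal], [−sonorant], [−continuant]. No other two segments in the inventory coincide on all 7 features. (They do differ in [labial] and [dorsal], which are not among the given features.)

p, q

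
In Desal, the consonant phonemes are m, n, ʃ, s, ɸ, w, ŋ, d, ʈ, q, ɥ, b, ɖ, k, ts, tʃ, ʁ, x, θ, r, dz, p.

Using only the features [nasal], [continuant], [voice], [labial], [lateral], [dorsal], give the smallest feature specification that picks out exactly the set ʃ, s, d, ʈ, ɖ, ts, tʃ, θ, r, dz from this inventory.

Every target segment is [−nasal], [−labial], [−dorsal]; each remaining inventory member fails at least one of these. Each conjunct is needed — [−labial, −dorsal] alone would also admit /n/; [−nasal, −dorsal] alone would also admit /ɸ, b, p/; [−nasal, −labial] alone would also admit /q, k, ʁ, x/ — and no other combination of two listed features has exactly this extension, so three is the minimum.

[−nasal, −labial, −dorsal]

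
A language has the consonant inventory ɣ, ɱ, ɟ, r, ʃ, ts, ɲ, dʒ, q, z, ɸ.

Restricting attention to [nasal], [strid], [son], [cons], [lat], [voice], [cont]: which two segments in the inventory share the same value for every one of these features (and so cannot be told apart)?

Both /ɱ/ and /ɲ/ are [+nasal], [−strident], [+sonorant], [+consonantal], [−lateral], [+voice], [−continuant]. Since the list omits [labial] and [dorsal] — which do distinguish the labiodental nasal from the palatal nasal — this pair collapses; all other pairs remain distinct.

ɱ, ɲ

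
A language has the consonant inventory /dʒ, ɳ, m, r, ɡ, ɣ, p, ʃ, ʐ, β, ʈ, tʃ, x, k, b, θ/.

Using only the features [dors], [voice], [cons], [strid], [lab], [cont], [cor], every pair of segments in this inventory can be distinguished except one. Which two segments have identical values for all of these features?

On the given features, /m/ and /b/ have an identical profile: [-dorsal], [+voice], [+consonantal], [-strident], [+labial], [-continuant], [-coronal]. No other two segments in the inventory coincide on all 7 features. (They do differ in [sonorant] and [nasal], which are not among the given features.)

m, b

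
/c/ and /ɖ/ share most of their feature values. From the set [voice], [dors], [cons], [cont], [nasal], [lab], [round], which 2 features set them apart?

[voice], [dorsal]

/c/ is the voiceless palatal stop and /ɖ/ is the voiced retroflex stop. Both are [+consonantal], [−continuant], [−nasal], [−labial], [−round]. /c/ is [−voice] while /ɖ/ is [+voice]; /c/ is [+dorsal] while /ɖ/ is [−dorsal], so the distinguishing features are [voice], [dorsal].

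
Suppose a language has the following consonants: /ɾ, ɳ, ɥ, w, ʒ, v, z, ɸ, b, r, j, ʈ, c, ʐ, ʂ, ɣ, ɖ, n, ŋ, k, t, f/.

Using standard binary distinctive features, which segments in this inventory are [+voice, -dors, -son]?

ʒ, v, z, b, ʐ, ɖ

Eliminate segments failing any feature: /ɾ, ɳ, r, n/ are [+sonorant]; /ɥ, w, j, ɣ, ŋ/ are [+dorsal]; /ɸ, ʈ, c, ʂ, k, t, f/ are [-voice]. The remaining /ʒ, v, z, b, ʐ, ɖ/ satisfy [+voice], [-dorsal], [-sonorant].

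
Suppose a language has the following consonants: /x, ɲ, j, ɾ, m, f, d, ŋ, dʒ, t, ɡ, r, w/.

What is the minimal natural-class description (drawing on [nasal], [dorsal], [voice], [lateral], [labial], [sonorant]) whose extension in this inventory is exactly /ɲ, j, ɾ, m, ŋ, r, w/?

[+sonorant]

/ɲ, j, ɾ, m, ŋ, r, w/ are exactly the [+sonorant] segments in the inventory, so a single feature suffices.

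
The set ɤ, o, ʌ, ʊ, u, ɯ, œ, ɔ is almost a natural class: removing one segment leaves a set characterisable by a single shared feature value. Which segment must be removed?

œ

The remaining segments after removing /œ/ share [+back]; /œ/ (mid front rounded lax vowel) is [−back]. For every other candidate removal, the leftover set fails to share any single feature value that the removed segment lacks.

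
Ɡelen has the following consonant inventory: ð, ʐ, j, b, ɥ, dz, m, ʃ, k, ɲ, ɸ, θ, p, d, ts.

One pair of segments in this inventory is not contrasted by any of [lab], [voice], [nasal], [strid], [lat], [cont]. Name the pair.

On the given features, /j/ and /ð/ have an identical profile: [-labial], [+voice], [-nasal], [-strident], [-lateral], [+continuant]. No other two segments in the inventory coincide on all 6 features. (They do differ in [sonorant] and [dorsal], which are not among the given features.)

j, ð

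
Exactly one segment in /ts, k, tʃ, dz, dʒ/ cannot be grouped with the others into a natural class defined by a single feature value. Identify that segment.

k

The remaining segments after removing /k/ share [+delayed release]; /k/ (voiceless velar stop) is [-delayed release]. For every other candidate removal, the leftover set fails to share any single feature value that the removed segment lacks.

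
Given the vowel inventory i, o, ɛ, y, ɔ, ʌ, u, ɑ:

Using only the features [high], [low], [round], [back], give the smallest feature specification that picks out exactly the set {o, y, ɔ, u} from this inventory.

[+round]

/o, y, ɔ, u/ are exactly the [+round] segments in the inventory, so a single feature suffices.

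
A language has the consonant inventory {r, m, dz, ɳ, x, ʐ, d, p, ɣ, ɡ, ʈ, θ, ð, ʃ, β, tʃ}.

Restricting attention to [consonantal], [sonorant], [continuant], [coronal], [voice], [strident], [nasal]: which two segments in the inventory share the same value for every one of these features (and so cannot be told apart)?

Both /ɣ/ and /β/ are [+consonantal], [−sonorant], [+continuant], [−coronal], [+voice], [−strident], [−nasal]. Since the list omits [labial] and [dorsal] — which do distinguish the voiced velar fricative from the voiced bilabial fricative — this pair collapses; all other pairs remain distinct.

ɣ, β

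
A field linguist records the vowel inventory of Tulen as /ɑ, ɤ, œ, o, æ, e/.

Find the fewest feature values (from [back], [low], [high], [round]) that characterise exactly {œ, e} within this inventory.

/œ, e/ are all [-low], [-back], and no other segment in the inventory matches both values. Dropping any one of them over-generates: [-back] alone would also admit /æ/; [-low] alone would also admit /ɤ, o/. No other single listed feature picks out exactly this set either, so fewer than two features will not do.

[-low, -back]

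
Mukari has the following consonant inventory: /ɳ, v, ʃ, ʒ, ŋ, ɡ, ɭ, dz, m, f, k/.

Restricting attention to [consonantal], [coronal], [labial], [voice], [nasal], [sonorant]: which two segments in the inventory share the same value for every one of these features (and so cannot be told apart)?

dz, ʒ

/dz/ (voiced alveolar affricate) and /ʒ/ (voiced postalveolar fricative) are both [+consonantal], [+coronal], [-labial], [+voice], [-nasal], [-sonorant], so none of the listed features separates them. (They do differ in [continuant], [anterior] and [distributed], which are not among the given features.) Every other pair in the inventory differs on at least one listed feature.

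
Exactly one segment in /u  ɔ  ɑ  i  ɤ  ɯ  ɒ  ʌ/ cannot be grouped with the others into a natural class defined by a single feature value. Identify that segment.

[back] groups all but one: /ʌ, ɤ, ɔ, u, ɯ, ɒ, ɑ/ share [+back] while /i/ (high front unrounded tense vowel) alone is [-back]. Removing any other segment would not leave a single-feature class that excludes it.

i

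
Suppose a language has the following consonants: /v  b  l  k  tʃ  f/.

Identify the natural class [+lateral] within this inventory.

The feature [lateral] marks segments produced with airflow around the side(s) of the tongue. In this inventory /l/ has that property, so it is [+lateral]; /v, b, k, tʃ, f/ are [-lateral].

l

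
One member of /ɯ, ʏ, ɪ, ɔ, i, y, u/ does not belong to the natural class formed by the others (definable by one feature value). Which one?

ɔ

The remaining segments after removing /ɔ/ share [+high]; /ɔ/ (mid back rounded lax vowel) is [−high]. For every other candidate removal, the leftover set fails to share any single feature value that the removed segment lacks.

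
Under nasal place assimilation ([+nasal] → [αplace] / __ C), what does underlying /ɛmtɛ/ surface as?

[ɛntɛ]

In /ɛmtɛ/, the nasal /m/ precedes /t/, which is [+coronal]. The nasal assimilates in place, becoming the [+coronal] nasal /n/. The surface form is [ɛntɛ].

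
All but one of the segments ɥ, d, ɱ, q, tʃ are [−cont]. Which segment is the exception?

/ɥ/ is the labial-palatal glide, which is [+continuant]; the rest — /tʃ, q, ɱ, d/ — are [−continuant].

ɥ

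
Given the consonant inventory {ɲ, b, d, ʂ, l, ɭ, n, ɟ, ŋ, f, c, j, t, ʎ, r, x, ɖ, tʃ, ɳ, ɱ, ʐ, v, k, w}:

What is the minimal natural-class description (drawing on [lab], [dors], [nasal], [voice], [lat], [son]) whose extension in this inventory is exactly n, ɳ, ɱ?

The class [+nasal], [−dorsal] has exactly /n, ɳ, ɱ/ as its extension in this inventory. No smaller conjunction from the listed features achieves this: [−dorsal] alone would also admit /b, d, ʂ, l, …/; [+nasal] alone would also admit /ɲ, ŋ/; and checking the remaining single features turns up none with this extension.

[+nasal, −dors]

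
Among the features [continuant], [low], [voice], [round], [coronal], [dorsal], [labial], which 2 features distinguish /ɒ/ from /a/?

/ɒ/ is the low back rounded vowel and /a/ is the low unrounded vowel. Both are [+continuant], [+low], [+voice], [−coronal], [+dorsal]. /ɒ/ is [+labial] while /a/ is [−labial]; /ɒ/ is [+round] while /a/ is [−round], so the distinguishing features are [labial], [round].

[labial], [round]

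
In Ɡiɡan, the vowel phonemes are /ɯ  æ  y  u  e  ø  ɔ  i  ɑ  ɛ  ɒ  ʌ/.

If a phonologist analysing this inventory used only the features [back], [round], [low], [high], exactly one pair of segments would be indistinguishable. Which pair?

e, ɛ

On the given features, /e/ and /ɛ/ have an identical profile: [−back], [−round], [−low], [−high]. No other two segments in the inventory coincide on all 4 features. (They do differ in [tense], which is not among the given features.)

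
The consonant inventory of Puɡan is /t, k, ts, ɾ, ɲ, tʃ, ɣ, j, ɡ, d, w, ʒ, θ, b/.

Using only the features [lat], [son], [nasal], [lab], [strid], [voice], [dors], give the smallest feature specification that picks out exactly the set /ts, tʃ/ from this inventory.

Every target segment is [−voice], [+strident]; each remaining inventory member fails at least one of these. Each conjunct is needed — [+strident] alone would also admit /ʒ/; [−voice] alone would also admit /t, k, θ/ — and no other single listed feature has exactly this extension, so two is the minimum.

[−voice, +strid]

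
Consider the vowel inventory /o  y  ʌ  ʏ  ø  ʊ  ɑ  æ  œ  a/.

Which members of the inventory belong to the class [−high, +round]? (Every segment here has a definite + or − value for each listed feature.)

o, ø, œ

Checking each segment against [−high], [+round]: /o/ (mid back rounded tense vowel), /ø/ (mid front rounded tense vowel), /œ/ (mid front rounded lax vowel) satisfy every feature; every other segment in the inventory fails at least one.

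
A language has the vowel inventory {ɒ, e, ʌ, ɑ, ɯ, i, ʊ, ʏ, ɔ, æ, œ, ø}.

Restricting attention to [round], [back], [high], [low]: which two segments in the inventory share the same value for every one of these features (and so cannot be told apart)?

ø, œ

/ø/ (mid front rounded tense vowel) and /œ/ (mid front rounded lax vowel) are both [+round], [-back], [-high], [-low], so none of the listed features separates them. (They do differ in [tense], which is not among the given features.) Every other pair in the inventory differs on at least one listed feature.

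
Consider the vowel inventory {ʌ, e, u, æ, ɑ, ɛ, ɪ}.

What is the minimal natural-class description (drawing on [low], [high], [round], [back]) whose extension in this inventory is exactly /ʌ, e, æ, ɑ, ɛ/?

The target set is precisely the extension of [−high] in this inventory.

[−high]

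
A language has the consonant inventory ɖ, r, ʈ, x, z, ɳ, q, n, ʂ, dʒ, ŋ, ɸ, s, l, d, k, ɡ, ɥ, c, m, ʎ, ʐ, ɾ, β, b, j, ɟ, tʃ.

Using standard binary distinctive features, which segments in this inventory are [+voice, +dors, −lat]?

Checking each segment against [+voice], [+dorsal], [−lateral]: /ŋ/ (velar nasal), /ɡ/ (voiced velar stop), /ɥ/ (labial-palatal glide), /j/ (palatal glide), /ɟ/ (voiced palatal stop) satisfy every feature; every other segment in the inventory fails at least one.

ŋ, ɡ, ɥ, j, ɟ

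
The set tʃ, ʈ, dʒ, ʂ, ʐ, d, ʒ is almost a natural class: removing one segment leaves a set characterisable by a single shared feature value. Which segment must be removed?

The remaining segments after removing /d/ share [-anterior]; /d/ (voiced alveolar stop) is [+anterior]. For every other candidate removal, the leftover set fails to share any single feature value that the removed segment lacks.

d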